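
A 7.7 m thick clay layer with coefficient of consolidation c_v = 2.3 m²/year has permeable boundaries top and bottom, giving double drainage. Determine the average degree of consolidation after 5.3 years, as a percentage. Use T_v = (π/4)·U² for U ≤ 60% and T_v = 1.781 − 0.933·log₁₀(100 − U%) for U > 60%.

Drainage path length: H_d = H/2 = 3.85 m (double drainage).
T_v = c_v·t/H_d² = 2.3×5.3/3.85² = 0.8224.
T_v = 0.8224 corresponds to the U > 60% branch:
U = 1 − 10^((1.781 − T_v)/0.933)/100 = 0.8935

U ≈ 89.3 %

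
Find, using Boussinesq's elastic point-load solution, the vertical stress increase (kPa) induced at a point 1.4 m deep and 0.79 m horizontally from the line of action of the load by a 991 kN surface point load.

Δσ_z ≈ 121 kPa

Boussinesq vertical stress below a point load on an elastic half-space:
Δσ_z = 3P/(2πz²) · [1 + (r/z)²]^(−5/2)
r/z = 0.79/1.4 = 0.56429; [1+(r/z)²]^(−5/2) = 0.50103.
Δσ_z = 3×991/(2π×1.4²) × 0.50103 = 241.41 × 0.50103 = 121 kPa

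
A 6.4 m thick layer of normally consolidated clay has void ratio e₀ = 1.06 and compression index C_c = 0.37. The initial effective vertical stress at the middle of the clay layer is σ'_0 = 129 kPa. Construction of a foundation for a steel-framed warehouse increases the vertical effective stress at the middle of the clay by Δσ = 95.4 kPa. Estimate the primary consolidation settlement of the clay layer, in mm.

Final effective stress: σ'_f = σ'_0 + Δσ = 129 + 95.4 = 224.4 kPa.
Normally consolidated clay, so the full stress increment lies on the virgin compression line:
S_c = C_c·H/(1+e₀)·log₁₀(σ'_f/σ'_0) = 0.37×6.4/(1+1.06)×log₁₀(224.4/129)
    = 1.1495 × 0.24043 = 0.2764 m

S_c ≈ 276 mm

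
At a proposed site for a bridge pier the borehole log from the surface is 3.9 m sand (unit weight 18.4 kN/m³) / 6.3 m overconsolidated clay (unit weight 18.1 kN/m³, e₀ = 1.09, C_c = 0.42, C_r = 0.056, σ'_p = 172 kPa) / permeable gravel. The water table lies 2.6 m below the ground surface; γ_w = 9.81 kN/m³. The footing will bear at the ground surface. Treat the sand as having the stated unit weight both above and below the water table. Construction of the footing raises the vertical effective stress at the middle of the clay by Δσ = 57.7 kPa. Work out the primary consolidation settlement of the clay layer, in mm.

Mid-depth of clay below the ground surface: z = 3.9 + 6.3/2 = 7.05 m.
Total vertical stress at mid-clay: σ_v = 18.4×3.9 + 18.1×3.15 = 128.77 kPa.
Pore pressure: u = 9.81×(7.05 − 2.6) = 43.655 kPa.
Initial effective stress: σ'_0 = σ_v − u = 128.77 − 43.655 = 85.115 kPa.
Final effective stress: σ'_f = 85.115 + 57.7 = 142.81 kPa.
σ'_f = 142.81 ≤ σ'_p = 172 kPa, so the clay remains overconsolidated and only the recompression index applies:
S_c = C_r·H/(1+e₀)·log₁₀(σ'_f/σ'_0) = 0.056×6.3/2.09×log₁₀(142.81/85.115)
    = 0.16881 × 0.22475 = 0.03794 m

S_c ≈ 37.9 mm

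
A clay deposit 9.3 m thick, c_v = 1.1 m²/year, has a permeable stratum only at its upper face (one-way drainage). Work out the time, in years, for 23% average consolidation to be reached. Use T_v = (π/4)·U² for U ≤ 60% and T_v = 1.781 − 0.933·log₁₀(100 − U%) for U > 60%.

Drainage path length: H_d = H = 9.3 m (single drainage).
U ≤ 60%: T_v = (π/4)·U² = (π/4)×0.23² = 0.041548.
t = T_v·H_d²/c_v = 0.041548×9.3²/1.1 = 3.267 years.

t ≈ 3.27 years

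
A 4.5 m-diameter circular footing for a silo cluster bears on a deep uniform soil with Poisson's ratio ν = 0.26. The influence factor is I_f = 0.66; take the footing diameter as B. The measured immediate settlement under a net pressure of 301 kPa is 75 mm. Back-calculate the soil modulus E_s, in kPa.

S_e = q·B·(1−ν²)/E_s · I_f  ⇒  E_s = q·B·(1−ν²)·I_f / S_e.
E_s = 301 × 4.5 × 0.9324 × 0.66 / 0.075 = 11110 kPa

E_s ≈ 11100 kPa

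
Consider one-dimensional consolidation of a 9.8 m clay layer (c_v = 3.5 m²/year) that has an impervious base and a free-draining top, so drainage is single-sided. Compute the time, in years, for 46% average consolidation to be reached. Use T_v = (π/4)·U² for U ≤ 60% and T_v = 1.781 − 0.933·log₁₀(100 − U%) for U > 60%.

Drainage path length: H_d = H = 9.8 m (single drainage).
U ≤ 60%: T_v = (π/4)·U² = (π/4)×0.46² = 0.16619.
t = T_v·H_d²/c_v = 0.16619×9.8²/3.5 = 4.56 years.

t ≈ 4.56 years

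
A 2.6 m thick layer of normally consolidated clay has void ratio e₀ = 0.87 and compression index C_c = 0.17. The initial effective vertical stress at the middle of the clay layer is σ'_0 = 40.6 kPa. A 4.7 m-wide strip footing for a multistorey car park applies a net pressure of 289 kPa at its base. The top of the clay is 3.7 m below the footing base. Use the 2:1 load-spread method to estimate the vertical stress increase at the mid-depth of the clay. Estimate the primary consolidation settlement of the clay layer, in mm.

Mid-depth of clay below the footing base: z = 3.7 + 2.6/2 = 5 m.
Stress increase at mid-clay by the 2:1 spreading method:
Δσ = qB/(B+z) = 289×4.7/(4.7+5) = 140.03 kPa
Final effective stress: σ'_f = σ'_0 + Δσ = 40.6 + 140.03 = 180.63 kPa.
Normally consolidated clay, so the full stress increment lies on the virgin compression line:
S_c = C_c·H/(1+e₀)·log₁₀(σ'_f/σ'_0) = 0.17×2.6/(1+0.87)×log₁₀(180.63/40.6)
    = 0.23636 × 0.64826 = 0.1532 m

S_c ≈ 153 mm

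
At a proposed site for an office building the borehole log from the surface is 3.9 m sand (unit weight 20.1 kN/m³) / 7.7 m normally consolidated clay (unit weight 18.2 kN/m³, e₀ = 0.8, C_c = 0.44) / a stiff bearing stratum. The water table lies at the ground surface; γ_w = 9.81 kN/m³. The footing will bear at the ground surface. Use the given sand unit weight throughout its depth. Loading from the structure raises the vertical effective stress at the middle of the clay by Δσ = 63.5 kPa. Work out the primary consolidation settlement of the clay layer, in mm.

Mid-depth of clay below the ground surface: z = 3.9 + 7.7/2 = 7.75 m.
Total vertical stress at mid-clay: σ_v = 20.1×3.9 + 18.2×3.85 = 148.46 kPa.
Pore pressure: u = 9.81×(7.75 − 0) = 76.028 kPa.
Initial effective stress: σ'_0 = σ_v − u = 148.46 − 76.028 = 72.432 kPa.
Final effective stress: σ'_f = σ'_0 + Δσ = 72.432 + 63.5 = 135.93 kPa.
Normally consolidated clay, so the full stress increment lies on the virgin compression line:
S_c = C_c·H/(1+e₀)·log₁₀(σ'_f/σ'_0) = 0.44×7.7/(1+0.8)×log₁₀(135.93/72.432)
    = 1.8822 × 0.27338 = 0.5146 m

S_c ≈ 515 mm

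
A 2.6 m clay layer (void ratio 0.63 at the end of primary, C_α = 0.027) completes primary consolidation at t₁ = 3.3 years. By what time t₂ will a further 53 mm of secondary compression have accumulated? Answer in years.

S_s = C_α·H/(1+e_p)·log₁₀(t₂/t₁) ⇒ log₁₀(t₂/t₁) = S_s·(1+e_p)/(C_α·H).
log₁₀(t₂/t₁) = 0.053 × (1+0.63) / (0.027×2.6) = 1.231
t₂ = t₁ × 10^1.231 = 3.3 × 17.01 = 56.12 years

t₂ ≈ 56.1 years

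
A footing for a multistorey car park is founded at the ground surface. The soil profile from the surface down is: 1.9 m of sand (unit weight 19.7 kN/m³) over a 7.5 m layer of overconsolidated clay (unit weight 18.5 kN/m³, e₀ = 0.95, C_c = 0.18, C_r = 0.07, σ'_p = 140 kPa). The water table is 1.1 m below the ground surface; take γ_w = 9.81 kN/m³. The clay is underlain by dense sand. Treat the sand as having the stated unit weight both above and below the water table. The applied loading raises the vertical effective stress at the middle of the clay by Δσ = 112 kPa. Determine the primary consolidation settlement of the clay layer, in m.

S_c ≈ 0.161 m

Mid-depth of clay below the ground surface: z = 1.9 + 7.5/2 = 5.65 m.
Total vertical stress at mid-clay: σ_v = 19.7×1.9 + 18.5×3.75 = 106.81 kPa.
Pore pressure: u = 9.81×(5.65 − 1.1) = 44.636 kPa.
Initial effective stress: σ'_0 = σ_v − u = 106.81 − 44.636 = 62.174 kPa.
Final effective stress: σ'_f = 62.174 + 112 = 174.17 kPa.
σ'_f = 174.17 > σ'_p = 140 kPa, so the stress path crosses the preconsolidation pressure — recompression up to σ'_p, then virgin compression beyond:
S_c = H/(1+e₀)·[C_r·log₁₀(σ'_p/σ'_0) + C_c·log₁₀(σ'_f/σ'_p)]
    = 7.5/1.95 × [0.07×log₁₀(140/62.174) + 0.18×log₁₀(174.17/140)]
    = 3.8462 × [0.024676 + 0.017072] = 0.1606 m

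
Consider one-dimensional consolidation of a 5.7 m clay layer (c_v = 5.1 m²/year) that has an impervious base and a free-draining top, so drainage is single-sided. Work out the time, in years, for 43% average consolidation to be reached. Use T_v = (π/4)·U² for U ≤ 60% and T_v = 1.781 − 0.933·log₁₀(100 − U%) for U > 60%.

Drainage path length: H_d = H = 5.7 m (single drainage).
U ≤ 60%: T_v = (π/4)·U² = (π/4)×0.43² = 0.14522.
t = T_v·H_d²/c_v = 0.14522×5.7²/5.1 = 0.9251 years.

t ≈ 0.925 years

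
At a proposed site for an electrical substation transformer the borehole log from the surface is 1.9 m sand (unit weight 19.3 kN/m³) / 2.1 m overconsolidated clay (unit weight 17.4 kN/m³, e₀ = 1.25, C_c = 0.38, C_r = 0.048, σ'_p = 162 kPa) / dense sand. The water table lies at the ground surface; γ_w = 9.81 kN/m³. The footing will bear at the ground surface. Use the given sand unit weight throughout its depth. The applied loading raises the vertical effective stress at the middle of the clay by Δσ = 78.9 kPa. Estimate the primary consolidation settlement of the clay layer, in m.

S_c ≈ 0.0271 m

Mid-depth of clay below the ground surface: z = 1.9 + 2.1/2 = 2.95 m.
Total vertical stress at mid-clay: σ_v = 19.3×1.9 + 17.4×1.05 = 54.94 kPa.
Pore pressure: u = 9.81×(2.95 − 0) = 28.94 kPa.
Initial effective stress: σ'_0 = σ_v − u = 54.94 − 28.94 = 26 kPa.
Final effective stress: σ'_f = 26 + 78.9 = 104.9 kPa.
σ'_f = 104.9 ≤ σ'_p = 162 kPa, so the clay remains overconsolidated and only the recompression index applies:
S_c = C_r·H/(1+e₀)·log₁₀(σ'_f/σ'_0) = 0.048×2.1/2.25×log₁₀(104.9/26)
    = 0.0448 × 0.6058 = 0.02714 m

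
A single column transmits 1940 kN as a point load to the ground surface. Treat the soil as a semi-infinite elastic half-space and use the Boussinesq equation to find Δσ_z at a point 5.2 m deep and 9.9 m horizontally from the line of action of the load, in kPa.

Boussinesq vertical stress below a point load on an elastic half-space:
Δσ_z = 3P/(2πz²) · [1 + (r/z)²]^(−5/2)
r/z = 9.9/5.2 = 1.9038; [1+(r/z)²]^(−5/2) = 0.021742.
Δσ_z = 3×1940/(2π×5.2²) × 0.021742 = 34.256 × 0.021742 = 0.7448 kPa

Δσ_z ≈ 0.745 kPa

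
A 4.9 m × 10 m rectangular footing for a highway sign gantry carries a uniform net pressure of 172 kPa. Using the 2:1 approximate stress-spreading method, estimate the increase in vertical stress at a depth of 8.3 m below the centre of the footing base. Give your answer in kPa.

By the 2:1 method the load spreads at 1 horizontal : 2 vertical, so at depth z the loaded area has grown by z in each plan dimension:
Δσ = qBL/((B+z)(L+z)) = 172×4.9×10/((4.9+8.3)(10+8.3)) = 34.89 kPa

Δσ_z ≈ 34.9 kPa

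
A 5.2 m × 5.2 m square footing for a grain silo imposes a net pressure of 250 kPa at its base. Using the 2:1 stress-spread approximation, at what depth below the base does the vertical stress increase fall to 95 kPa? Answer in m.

2:1 spreading — at depth z the loaded area has grown by z in each plan dimension:
qB²/(B+z)² = Δσ_z ⇒ z = B(√(q/Δσ_z) − 1) = 5.2×(√(250/95) − 1) = 3.236 m

z ≈ 3.24 m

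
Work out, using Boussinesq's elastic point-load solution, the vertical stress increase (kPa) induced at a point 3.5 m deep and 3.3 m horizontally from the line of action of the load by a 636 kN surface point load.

Boussinesq vertical stress below a point load on an elastic half-space:
Δσ_z = 3P/(2πz²) · [1 + (r/z)²]^(−5/2)
r/z = 3.3/3.5 = 0.94286; [1+(r/z)²]^(−5/2) = 0.20391.
Δσ_z = 3×636/(2π×3.5²) × 0.20391 = 24.789 × 0.20391 = 5.055 kPa

Δσ_z ≈ 5.05 kPa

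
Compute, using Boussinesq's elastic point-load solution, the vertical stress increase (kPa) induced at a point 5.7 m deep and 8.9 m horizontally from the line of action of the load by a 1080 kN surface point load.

Boussinesq vertical stress below a point load on an elastic half-space:
Δσ_z = 3P/(2πz²) · [1 + (r/z)²]^(−5/2)
r/z = 8.9/5.7 = 1.5614; [1+(r/z)²]^(−5/2) = 0.045629.
Δσ_z = 3×1080/(2π×5.7²) × 0.045629 = 15.871 × 0.045629 = 0.7242 kPa

Δσ_z ≈ 0.724 kPa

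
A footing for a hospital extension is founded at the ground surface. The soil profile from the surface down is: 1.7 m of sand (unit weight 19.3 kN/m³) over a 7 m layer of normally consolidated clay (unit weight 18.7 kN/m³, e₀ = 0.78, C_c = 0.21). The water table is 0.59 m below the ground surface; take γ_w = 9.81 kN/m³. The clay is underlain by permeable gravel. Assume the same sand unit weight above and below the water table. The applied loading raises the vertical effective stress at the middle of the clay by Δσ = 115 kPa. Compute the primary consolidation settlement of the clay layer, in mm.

S_c ≈ 414 mm

Mid-depth of clay below the ground surface: z = 1.7 + 7/2 = 5.2 m.
Total vertical stress at mid-clay: σ_v = 19.3×1.7 + 18.7×3.5 = 98.26 kPa.
Pore pressure: u = 9.81×(5.2 − 0.59) = 45.224 kPa.
Initial effective stress: σ'_0 = σ_v − u = 98.26 − 45.224 = 53.036 kPa.
Final effective stress: σ'_f = σ'_0 + Δσ = 53.036 + 115 = 168.04 kPa.
Normally consolidated clay, so the full stress increment lies on the virgin compression line:
S_c = C_c·H/(1+e₀)·log₁₀(σ'_f/σ'_0) = 0.21×7/(1+0.78)×log₁₀(168.04/53.036)
    = 0.82584 × 0.50084 = 0.4136 m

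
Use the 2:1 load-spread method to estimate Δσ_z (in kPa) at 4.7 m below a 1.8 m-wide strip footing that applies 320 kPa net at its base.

Δσ_z ≈ 88.6 kPa

By the 2:1 method the load spreads at 1 horizontal : 2 vertical, so at depth z the loaded area has grown by z in each plan dimension:
Δσ = qB/(B+z) = 320×1.8/(1.8+4.7) = 88.615 kPa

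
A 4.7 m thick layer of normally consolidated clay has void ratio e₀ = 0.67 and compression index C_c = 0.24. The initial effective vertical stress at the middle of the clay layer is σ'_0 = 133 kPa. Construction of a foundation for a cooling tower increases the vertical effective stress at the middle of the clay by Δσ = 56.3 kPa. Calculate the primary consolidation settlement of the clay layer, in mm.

Final effective stress: σ'_f = σ'_0 + Δσ = 133 + 56.3 = 189.3 kPa.
Normally consolidated clay, so the full stress increment lies on the virgin compression line:
S_c = C_c·H/(1+e₀)·log₁₀(σ'_f/σ'_0) = 0.24×4.7/(1+0.67)×log₁₀(189.3/133)
    = 0.67545 × 0.1533 = 0.1035 m

S_c ≈ 104 mm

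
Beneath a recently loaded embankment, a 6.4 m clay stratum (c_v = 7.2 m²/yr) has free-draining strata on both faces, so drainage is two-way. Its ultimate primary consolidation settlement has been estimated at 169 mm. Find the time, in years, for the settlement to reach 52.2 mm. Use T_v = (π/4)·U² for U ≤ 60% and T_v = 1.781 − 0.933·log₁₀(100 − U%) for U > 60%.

Drainage path length: H_d = H/2 = 3.2 m (double drainage).
U = S(t)/S_ult = 52.2/169 = 0.3089.
U ≤ 60%: T_v = (π/4)·U² = (π/4)×0.30888² = 0.07493.
t = T_v·H_d²/c_v = 0.07493×3.2²/7.2 = 0.1066 years.

t ≈ 0.107 years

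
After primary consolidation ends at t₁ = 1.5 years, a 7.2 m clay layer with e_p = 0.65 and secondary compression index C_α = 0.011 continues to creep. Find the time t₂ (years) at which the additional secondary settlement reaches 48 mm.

t₂ ≈ 15 years

S_s = C_α·H/(1+e_p)·log₁₀(t₂/t₁) ⇒ log₁₀(t₂/t₁) = S_s·(1+e_p)/(C_α·H).
log₁₀(t₂/t₁) = 0.048 × (1+0.65) / (0.011×7.2) = 1
t₂ = t₁ × 10^1 = 1.5 × 10 = 15 years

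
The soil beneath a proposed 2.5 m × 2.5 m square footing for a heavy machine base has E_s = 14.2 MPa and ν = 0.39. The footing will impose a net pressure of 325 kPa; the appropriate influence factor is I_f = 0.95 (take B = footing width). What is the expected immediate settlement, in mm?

S_e ≈ 46.1 mm

Immediate (elastic) settlement: S_e = q·B·(1−ν²)/E_s · I_f.
E_s = 14.2 MPa = 14200 kPa.
S_e = 325 × 2.5 × (1 − 0.39²) / 14200 × 0.95
    = 325 × 2.5 × 0.8479 / 14200 × 0.95
    = 0.04609 m = 46.09 mm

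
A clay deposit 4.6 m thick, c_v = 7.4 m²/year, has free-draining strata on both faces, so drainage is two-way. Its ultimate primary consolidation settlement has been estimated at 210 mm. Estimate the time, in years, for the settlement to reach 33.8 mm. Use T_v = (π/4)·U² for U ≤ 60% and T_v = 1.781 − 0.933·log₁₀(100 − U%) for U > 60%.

t ≈ 0.0145 years

Drainage path length: H_d = H/2 = 2.3 m (double drainage).
U = S(t)/S_ult = 33.8/210 = 0.161.
U ≤ 60%: T_v = (π/4)·U² = (π/4)×0.16095² = 0.020346.
t = T_v·H_d²/c_v = 0.020346×2.3²/7.4 = 0.01454 years.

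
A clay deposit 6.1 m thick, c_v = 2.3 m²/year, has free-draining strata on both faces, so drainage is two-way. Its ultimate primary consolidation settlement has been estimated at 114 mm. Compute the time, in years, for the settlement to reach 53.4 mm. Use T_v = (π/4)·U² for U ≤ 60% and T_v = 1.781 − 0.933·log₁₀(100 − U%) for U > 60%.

Drainage path length: H_d = H/2 = 3.05 m (double drainage).
U = S(t)/S_ult = 53.4/114 = 0.4684.
U ≤ 60%: T_v = (π/4)·U² = (π/4)×0.46842² = 0.17233.
t = T_v·H_d²/c_v = 0.17233×3.05²/2.3 = 0.697 years.

t ≈ 0.697 years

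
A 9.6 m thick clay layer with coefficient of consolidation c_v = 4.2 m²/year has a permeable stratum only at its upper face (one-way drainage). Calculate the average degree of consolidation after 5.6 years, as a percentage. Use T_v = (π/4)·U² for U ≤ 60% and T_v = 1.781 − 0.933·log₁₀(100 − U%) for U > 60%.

U ≈ 57 %

Drainage path length: H_d = H = 9.6 m (single drainage).
T_v = c_v·t/H_d² = 4.2×5.6/9.6² = 0.25521.
T_v = 0.25521 corresponds to the U ≤ 60% branch:
U = √(4T_v/π) = 0.57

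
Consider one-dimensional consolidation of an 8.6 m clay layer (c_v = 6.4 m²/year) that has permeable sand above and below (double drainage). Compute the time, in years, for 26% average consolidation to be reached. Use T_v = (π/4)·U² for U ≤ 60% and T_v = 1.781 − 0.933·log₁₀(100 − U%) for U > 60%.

t ≈ 0.153 years

Drainage path length: H_d = H/2 = 4.3 m (double drainage).
U ≤ 60%: T_v = (π/4)·U² = (π/4)×0.26² = 0.053093.
t = T_v·H_d²/c_v = 0.053093×4.3²/6.4 = 0.1534 years.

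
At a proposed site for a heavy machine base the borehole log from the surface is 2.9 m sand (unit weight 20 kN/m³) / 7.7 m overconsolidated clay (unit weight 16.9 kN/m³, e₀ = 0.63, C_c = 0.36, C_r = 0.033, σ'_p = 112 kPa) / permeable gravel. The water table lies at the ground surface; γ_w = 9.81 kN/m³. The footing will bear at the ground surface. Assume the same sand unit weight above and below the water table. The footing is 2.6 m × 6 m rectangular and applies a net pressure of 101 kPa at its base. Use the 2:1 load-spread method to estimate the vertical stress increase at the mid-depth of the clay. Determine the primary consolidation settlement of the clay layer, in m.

S_c ≈ 0.0142 m

Mid-depth of clay below the ground surface: z = 2.9 + 7.7/2 = 6.75 m.
Total vertical stress at mid-clay: σ_v = 20×2.9 + 16.9×3.85 = 123.06 kPa.
Pore pressure: u = 9.81×(6.75 − 0) = 66.218 kPa.
Initial effective stress: σ'_0 = σ_v − u = 123.06 − 66.218 = 56.842 kPa.
Stress increase at mid-clay by the 2:1 spreading method:
Δσ = qBL/((B+z)(L+z)) = 101×2.6×6/((2.6+6.75)(6+6.75)) = 13.217 kPa
Final effective stress: σ'_f = 56.842 + 13.217 = 70.059 kPa.
σ'_f = 70.059 ≤ σ'_p = 112 kPa, so the clay remains overconsolidated and only the recompression index applies:
S_c = C_r·H/(1+e₀)·log₁₀(σ'_f/σ'_0) = 0.033×7.7/1.63×log₁₀(70.059/56.842)
    = 0.15589 × 0.090795 = 0.01415 m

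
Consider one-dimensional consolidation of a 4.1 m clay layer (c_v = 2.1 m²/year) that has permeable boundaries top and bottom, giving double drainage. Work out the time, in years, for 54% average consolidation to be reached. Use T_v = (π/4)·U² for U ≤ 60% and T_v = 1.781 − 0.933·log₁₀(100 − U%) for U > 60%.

t ≈ 0.458 years

Drainage path length: H_d = H/2 = 2.05 m (double drainage).
U ≤ 60%: T_v = (π/4)·U² = (π/4)×0.54² = 0.22902.
t = T_v·H_d²/c_v = 0.22902×2.05²/2.1 = 0.4583 years.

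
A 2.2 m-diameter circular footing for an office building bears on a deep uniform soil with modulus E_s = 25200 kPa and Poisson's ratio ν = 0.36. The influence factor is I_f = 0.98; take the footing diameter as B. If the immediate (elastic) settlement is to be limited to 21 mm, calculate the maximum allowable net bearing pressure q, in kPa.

q ≈ 282 kPa

S_e = q·B·(1−ν²)/E_s · I_f  ⇒  q = S_e·E_s / (B·(1−ν²)·I_f).
q = 0.021 × 25200 / (2.2 × 0.8704 × 0.98) = 282 kPa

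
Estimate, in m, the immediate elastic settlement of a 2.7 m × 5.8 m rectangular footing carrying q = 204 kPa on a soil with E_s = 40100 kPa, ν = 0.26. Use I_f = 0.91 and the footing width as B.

Immediate (elastic) settlement: S_e = q·B·(1−ν²)/E_s · I_f.
S_e = 204 × 2.7 × (1 − 0.26²) / 40100 × 0.91
    = 204 × 2.7 × 0.9324 / 40100 × 0.91
    = 0.01165 m

S_e ≈ 0.0117 m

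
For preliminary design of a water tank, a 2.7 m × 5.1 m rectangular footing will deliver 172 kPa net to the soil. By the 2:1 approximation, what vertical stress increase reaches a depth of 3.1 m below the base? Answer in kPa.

By the 2:1 method the load spreads at 1 horizontal : 2 vertical, so at depth z the loaded area has grown by z in each plan dimension:
Δσ = qBL/((B+z)(L+z)) = 172×2.7×5.1/((2.7+3.1)(5.1+3.1)) = 49.799 kPa

Δσ_z ≈ 49.8 kPa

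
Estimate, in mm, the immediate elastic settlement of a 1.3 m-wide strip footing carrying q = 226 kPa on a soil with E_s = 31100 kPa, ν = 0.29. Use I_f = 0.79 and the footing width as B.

Immediate (elastic) settlement: S_e = q·B·(1−ν²)/E_s · I_f.
S_e = 226 × 1.3 × (1 − 0.29²) / 31100 × 0.79
    = 226 × 1.3 × 0.9159 / 31100 × 0.79
    = 0.006835 m = 6.835 mm

S_e ≈ 6.84 mm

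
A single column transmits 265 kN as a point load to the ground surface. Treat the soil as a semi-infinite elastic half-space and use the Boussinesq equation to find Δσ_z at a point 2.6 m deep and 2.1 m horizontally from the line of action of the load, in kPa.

Boussinesq vertical stress below a point load on an elastic half-space:
Δσ_z = 3P/(2πz²) · [1 + (r/z)²]^(−5/2)
r/z = 2.1/2.6 = 0.80769; [1+(r/z)²]^(−5/2) = 0.28493.
Δσ_z = 3×265/(2π×2.6²) × 0.28493 = 18.717 × 0.28493 = 5.333 kPa

Δσ_z ≈ 5.33 kPa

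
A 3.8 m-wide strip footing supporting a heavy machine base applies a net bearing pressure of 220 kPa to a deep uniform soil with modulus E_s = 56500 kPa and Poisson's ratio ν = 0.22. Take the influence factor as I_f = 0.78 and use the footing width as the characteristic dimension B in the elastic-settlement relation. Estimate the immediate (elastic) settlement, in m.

Immediate (elastic) settlement: S_e = q·B·(1−ν²)/E_s · I_f.
S_e = 220 × 3.8 × (1 − 0.22²) / 56500 × 0.78
    = 220 × 3.8 × 0.9516 / 56500 × 0.78
    = 0.01098 m

S_e ≈ 0.011 m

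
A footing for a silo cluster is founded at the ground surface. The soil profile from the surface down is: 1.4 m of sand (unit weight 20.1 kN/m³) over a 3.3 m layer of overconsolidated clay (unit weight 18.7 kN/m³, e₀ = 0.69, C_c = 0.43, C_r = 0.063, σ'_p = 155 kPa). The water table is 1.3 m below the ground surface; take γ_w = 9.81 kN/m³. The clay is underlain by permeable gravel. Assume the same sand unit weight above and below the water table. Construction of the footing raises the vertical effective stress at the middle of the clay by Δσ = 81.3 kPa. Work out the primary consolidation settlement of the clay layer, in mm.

Mid-depth of clay below the ground surface: z = 1.4 + 3.3/2 = 3.05 m.
Total vertical stress at mid-clay: σ_v = 20.1×1.4 + 18.7×1.65 = 58.995 kPa.
Pore pressure: u = 9.81×(3.05 − 1.3) = 17.168 kPa.
Initial effective stress: σ'_0 = σ_v − u = 58.995 − 17.168 = 41.827 kPa.
Final effective stress: σ'_f = 41.827 + 81.3 = 123.13 kPa.
σ'_f = 123.13 ≤ σ'_p = 155 kPa, so the clay remains overconsolidated and only the recompression index applies:
S_c = C_r·H/(1+e₀)·log₁₀(σ'_f/σ'_0) = 0.063×3.3/1.69×log₁₀(123.13/41.827)
    = 0.12302 × 0.46891 = 0.05769 m

S_c ≈ 57.7 mm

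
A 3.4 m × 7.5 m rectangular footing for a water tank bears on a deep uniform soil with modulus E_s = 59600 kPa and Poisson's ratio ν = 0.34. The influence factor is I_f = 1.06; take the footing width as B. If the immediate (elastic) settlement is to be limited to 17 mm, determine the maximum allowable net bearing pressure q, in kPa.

S_e = q·B·(1−ν²)/E_s · I_f  ⇒  q = S_e·E_s / (B·(1−ν²)·I_f).
q = 0.017 × 59600 / (3.4 × 0.8844 × 1.06) = 317.9 kPa

q ≈ 318 kPa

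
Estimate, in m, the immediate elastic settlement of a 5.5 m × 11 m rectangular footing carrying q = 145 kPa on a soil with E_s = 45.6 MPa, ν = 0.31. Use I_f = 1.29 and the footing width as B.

Immediate (elastic) settlement: S_e = q·B·(1−ν²)/E_s · I_f.
E_s = 45.6 MPa = 45600 kPa.
S_e = 145 × 5.5 × (1 − 0.31²) / 45600 × 1.29
    = 145 × 5.5 × 0.9039 / 45600 × 1.29
    = 0.02039 m

S_e ≈ 0.0204 m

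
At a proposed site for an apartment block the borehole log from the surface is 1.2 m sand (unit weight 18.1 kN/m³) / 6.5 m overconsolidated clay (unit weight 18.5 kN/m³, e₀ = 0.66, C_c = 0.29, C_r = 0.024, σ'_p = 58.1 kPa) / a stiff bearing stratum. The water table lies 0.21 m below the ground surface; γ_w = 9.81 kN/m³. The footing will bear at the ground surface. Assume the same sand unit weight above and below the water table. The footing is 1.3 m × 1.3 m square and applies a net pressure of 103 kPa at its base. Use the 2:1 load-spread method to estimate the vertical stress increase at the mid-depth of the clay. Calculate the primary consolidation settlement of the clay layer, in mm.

Mid-depth of clay below the ground surface: z = 1.2 + 6.5/2 = 4.45 m.
Total vertical stress at mid-clay: σ_v = 18.1×1.2 + 18.5×3.25 = 81.845 kPa.
Pore pressure: u = 9.81×(4.45 − 0.21) = 41.594 kPa.
Initial effective stress: σ'_0 = σ_v − u = 81.845 − 41.594 = 40.251 kPa.
Stress increase at mid-clay by the 2:1 spreading method:
Δσ = qBL/((B+z)(L+z)) = 103×1.3×1.3/((1.3+4.45)(1.3+4.45)) = 5.2649 kPa
Final effective stress: σ'_f = 40.251 + 5.2649 = 45.516 kPa.
σ'_f = 45.516 ≤ σ'_p = 58.1 kPa, so the clay remains overconsolidated and only the recompression index applies:
S_c = C_r·H/(1+e₀)·log₁₀(σ'_f/σ'_0) = 0.024×6.5/1.66×log₁₀(45.516/40.251)
    = 0.093977 × 0.053387 = 0.005017 m

S_c ≈ 5.02 mm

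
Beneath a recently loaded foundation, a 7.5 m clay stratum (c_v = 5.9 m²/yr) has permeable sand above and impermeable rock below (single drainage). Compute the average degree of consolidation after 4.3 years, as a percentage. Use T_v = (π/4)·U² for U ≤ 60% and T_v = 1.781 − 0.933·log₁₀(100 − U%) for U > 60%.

U ≈ 73.4 %

Drainage path length: H_d = H = 7.5 m (single drainage).
T_v = c_v·t/H_d² = 5.9×4.3/7.5² = 0.45102.
T_v = 0.45102 corresponds to the U > 60% branch:
U = 1 − 10^((1.781 − T_v)/0.933)/100 = 0.7336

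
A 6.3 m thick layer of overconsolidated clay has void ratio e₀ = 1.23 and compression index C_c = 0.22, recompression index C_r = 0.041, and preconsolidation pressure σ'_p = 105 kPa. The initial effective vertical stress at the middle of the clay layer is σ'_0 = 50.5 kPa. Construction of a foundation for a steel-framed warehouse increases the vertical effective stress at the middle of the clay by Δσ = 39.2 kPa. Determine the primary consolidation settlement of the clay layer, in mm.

Final effective stress: σ'_f = 50.5 + 39.2 = 89.7 kPa.
σ'_f = 89.7 ≤ σ'_p = 105 kPa, so the clay remains overconsolidated and only the recompression index applies:
S_c = C_r·H/(1+e₀)·log₁₀(σ'_f/σ'_0) = 0.041×6.3/2.23×log₁₀(89.7/50.5)
    = 0.11583 × 0.2495 = 0.0289 m

S_c ≈ 28.9 mm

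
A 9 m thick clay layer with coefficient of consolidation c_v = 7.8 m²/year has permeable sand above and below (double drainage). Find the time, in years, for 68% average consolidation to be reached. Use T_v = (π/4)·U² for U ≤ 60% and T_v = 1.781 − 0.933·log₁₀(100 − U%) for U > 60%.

Drainage path length: H_d = H/2 = 4.5 m (double drainage).
U > 60%: T_v = 1.781 − 0.933·log₁₀(100 − 68) = 0.3767.
t = T_v·H_d²/c_v = 0.3767×4.5²/7.8 = 0.978 years.

t ≈ 0.978 years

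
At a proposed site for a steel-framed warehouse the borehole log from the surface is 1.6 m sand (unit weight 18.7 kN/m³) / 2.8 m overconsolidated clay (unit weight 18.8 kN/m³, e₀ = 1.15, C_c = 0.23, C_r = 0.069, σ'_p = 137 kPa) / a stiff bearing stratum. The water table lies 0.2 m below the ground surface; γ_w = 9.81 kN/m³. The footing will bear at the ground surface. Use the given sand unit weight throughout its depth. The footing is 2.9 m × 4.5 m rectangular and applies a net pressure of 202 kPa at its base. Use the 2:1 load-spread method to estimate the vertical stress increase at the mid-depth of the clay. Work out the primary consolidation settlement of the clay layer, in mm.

S_c ≈ 43.8 mm

Mid-depth of clay below the ground surface: z = 1.6 + 2.8/2 = 3 m.
Total vertical stress at mid-clay: σ_v = 18.7×1.6 + 18.8×1.4 = 56.24 kPa.
Pore pressure: u = 9.81×(3 − 0.2) = 27.468 kPa.
Initial effective stress: σ'_0 = σ_v − u = 56.24 − 27.468 = 28.772 kPa.
Stress increase at mid-clay by the 2:1 spreading method:
Δσ = qBL/((B+z)(L+z)) = 202×2.9×4.5/((2.9+3)(4.5+3)) = 59.573 kPa
Final effective stress: σ'_f = 28.772 + 59.573 = 88.345 kPa.
σ'_f = 88.345 ≤ σ'_p = 137 kPa, so the clay remains overconsolidated and only the recompression index applies:
S_c = C_r·H/(1+e₀)·log₁₀(σ'_f/σ'_0) = 0.069×2.8/2.15×log₁₀(88.345/28.772)
    = 0.089859 × 0.48721 = 0.04378 m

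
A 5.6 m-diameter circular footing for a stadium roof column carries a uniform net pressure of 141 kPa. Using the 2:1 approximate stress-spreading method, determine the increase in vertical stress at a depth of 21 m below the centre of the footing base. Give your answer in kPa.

Δσ_z ≈ 6.25 kPa

By the 2:1 method the load spreads at 1 horizontal : 2 vertical, so at depth z the loaded area has grown by z in each plan dimension:
Δσ ≈ qD²/(D+z)² = 141×5.6²/(5.6+21)² = 6.2493 kPa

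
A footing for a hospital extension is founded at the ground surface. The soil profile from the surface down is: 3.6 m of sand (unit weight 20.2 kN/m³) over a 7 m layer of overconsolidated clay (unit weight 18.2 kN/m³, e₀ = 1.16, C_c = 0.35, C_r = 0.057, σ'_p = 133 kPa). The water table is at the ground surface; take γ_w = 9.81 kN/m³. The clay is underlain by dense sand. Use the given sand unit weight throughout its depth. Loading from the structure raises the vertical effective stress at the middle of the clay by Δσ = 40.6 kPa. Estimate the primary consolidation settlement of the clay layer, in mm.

S_c ≈ 38.1 mm

Mid-depth of clay below the ground surface: z = 3.6 + 7/2 = 7.1 m.
Total vertical stress at mid-clay: σ_v = 20.2×3.6 + 18.2×3.5 = 136.42 kPa.
Pore pressure: u = 9.81×(7.1 − 0) = 69.651 kPa.
Initial effective stress: σ'_0 = σ_v − u = 136.42 − 69.651 = 66.769 kPa.
Final effective stress: σ'_f = 66.769 + 40.6 = 107.37 kPa.
σ'_f = 107.37 ≤ σ'_p = 133 kPa, so the clay remains overconsolidated and only the recompression index applies:
S_c = C_r·H/(1+e₀)·log₁₀(σ'_f/σ'_0) = 0.057×7/2.16×log₁₀(107.37/66.769)
    = 0.18472 × 0.20631 = 0.03811 m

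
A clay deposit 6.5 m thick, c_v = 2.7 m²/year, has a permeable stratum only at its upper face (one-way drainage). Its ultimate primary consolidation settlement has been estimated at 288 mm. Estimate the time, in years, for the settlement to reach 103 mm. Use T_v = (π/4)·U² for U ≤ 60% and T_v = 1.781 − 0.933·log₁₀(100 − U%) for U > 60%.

Drainage path length: H_d = H = 6.5 m (single drainage).
U = S(t)/S_ult = 103/288 = 0.3576.
U ≤ 60%: T_v = (π/4)·U² = (π/4)×0.35764² = 0.10046.
t = T_v·H_d²/c_v = 0.10046×6.5²/2.7 = 1.572 years.

t ≈ 1.57 years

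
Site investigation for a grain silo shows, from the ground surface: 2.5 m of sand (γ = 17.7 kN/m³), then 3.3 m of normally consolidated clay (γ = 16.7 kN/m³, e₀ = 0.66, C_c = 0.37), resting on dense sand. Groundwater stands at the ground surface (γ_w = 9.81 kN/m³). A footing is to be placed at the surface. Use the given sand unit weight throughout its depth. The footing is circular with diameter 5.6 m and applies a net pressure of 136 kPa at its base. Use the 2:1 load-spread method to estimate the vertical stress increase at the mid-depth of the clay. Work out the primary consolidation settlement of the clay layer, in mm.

S_c ≈ 285 mm

Mid-depth of clay below the ground surface: z = 2.5 + 3.3/2 = 4.15 m.
Total vertical stress at mid-clay: σ_v = 17.7×2.5 + 16.7×1.65 = 71.805 kPa.
Pore pressure: u = 9.81×(4.15 − 0) = 40.712 kPa.
Initial effective stress: σ'_0 = σ_v − u = 71.805 − 40.712 = 31.093 kPa.
Stress increase at mid-clay by the 2:1 spreading method:
Δσ ≈ qD²/(D+z)² = 136×5.6²/(5.6+4.15)² = 44.865 kPa
Final effective stress: σ'_f = σ'_0 + Δσ = 31.093 + 44.865 = 75.958 kPa.
Normally consolidated clay, so the full stress increment lies on the virgin compression line:
S_c = C_c·H/(1+e₀)·log₁₀(σ'_f/σ'_0) = 0.37×3.3/(1+0.66)×log₁₀(75.958/31.093)
    = 0.73554 × 0.38791 = 0.2853 m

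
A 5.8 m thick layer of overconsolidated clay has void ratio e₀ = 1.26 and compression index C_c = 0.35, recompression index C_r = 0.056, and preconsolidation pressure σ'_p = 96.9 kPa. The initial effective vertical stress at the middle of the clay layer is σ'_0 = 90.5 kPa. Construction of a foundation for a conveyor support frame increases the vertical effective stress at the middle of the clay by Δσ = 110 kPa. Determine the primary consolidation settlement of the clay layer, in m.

S_c ≈ 0.288 m

Final effective stress: σ'_f = 90.5 + 110 = 200.5 kPa.
σ'_f = 200.5 > σ'_p = 96.9 kPa, so the stress path crosses the preconsolidation pressure — recompression up to σ'_p, then virgin compression beyond:
S_c = H/(1+e₀)·[C_r·log₁₀(σ'_p/σ'_0) + C_c·log₁₀(σ'_f/σ'_p)]
    = 5.8/2.26 × [0.056×log₁₀(96.9/90.5) + 0.35×log₁₀(200.5/96.9)]
    = 2.5664 × [0.0016618 + 0.11053] = 0.2879 m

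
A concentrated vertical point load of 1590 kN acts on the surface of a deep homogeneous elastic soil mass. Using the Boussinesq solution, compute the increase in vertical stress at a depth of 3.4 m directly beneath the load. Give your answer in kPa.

Boussinesq vertical stress below a point load on an elastic half-space:
Δσ_z = 3P/(2πz²) · [1 + (r/z)²]^(−5/2)
r/z = 0/3.4 = 0; [1+(r/z)²]^(−5/2) = 1.
Δσ_z = 3×1590/(2π×3.4²) × 1 = 65.672 × 1 = 65.67 kPa

Δσ_z ≈ 65.7 kPa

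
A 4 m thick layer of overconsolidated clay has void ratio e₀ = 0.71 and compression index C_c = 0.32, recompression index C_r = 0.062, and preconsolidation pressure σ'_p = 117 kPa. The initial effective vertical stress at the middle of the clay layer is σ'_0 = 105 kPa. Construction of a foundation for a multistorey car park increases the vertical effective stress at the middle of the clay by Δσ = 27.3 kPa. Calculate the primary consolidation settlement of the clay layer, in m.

S_c ≈ 0.0468 m

Final effective stress: σ'_f = 105 + 27.3 = 132.3 kPa.
σ'_f = 132.3 > σ'_p = 117 kPa, so the stress path crosses the preconsolidation pressure — recompression up to σ'_p, then virgin compression beyond:
S_c = H/(1+e₀)·[C_r·log₁₀(σ'_p/σ'_0) + C_c·log₁₀(σ'_f/σ'_p)]
    = 4/1.71 × [0.062×log₁₀(117/105) + 0.32×log₁₀(132.3/117)]
    = 2.3392 × [0.0029138 + 0.01708] = 0.04677 m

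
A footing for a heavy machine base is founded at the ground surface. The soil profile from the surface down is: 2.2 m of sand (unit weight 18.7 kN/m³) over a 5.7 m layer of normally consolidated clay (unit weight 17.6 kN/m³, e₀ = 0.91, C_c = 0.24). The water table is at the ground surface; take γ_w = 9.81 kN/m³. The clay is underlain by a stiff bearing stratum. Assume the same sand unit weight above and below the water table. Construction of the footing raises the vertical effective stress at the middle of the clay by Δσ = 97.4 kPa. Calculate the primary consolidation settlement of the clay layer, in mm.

Mid-depth of clay below the ground surface: z = 2.2 + 5.7/2 = 5.05 m.
Total vertical stress at mid-clay: σ_v = 18.7×2.2 + 17.6×2.85 = 91.3 kPa.
Pore pressure: u = 9.81×(5.05 − 0) = 49.541 kPa.
Initial effective stress: σ'_0 = σ_v − u = 91.3 − 49.541 = 41.759 kPa.
Final effective stress: σ'_f = σ'_0 + Δσ = 41.759 + 97.4 = 139.16 kPa.
Normally consolidated clay, so the full stress increment lies on the virgin compression line:
S_c = C_c·H/(1+e₀)·log₁₀(σ'_f/σ'_0) = 0.24×5.7/(1+0.91)×log₁₀(139.16/41.759)
    = 0.71623 × 0.52276 = 0.3744 m

S_c ≈ 374 mm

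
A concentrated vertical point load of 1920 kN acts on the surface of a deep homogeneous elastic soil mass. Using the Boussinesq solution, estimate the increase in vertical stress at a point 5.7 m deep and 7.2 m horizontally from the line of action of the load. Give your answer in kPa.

Boussinesq vertical stress below a point load on an elastic half-space:
Δσ_z = 3P/(2πz²) · [1 + (r/z)²]^(−5/2)
r/z = 7.2/5.7 = 1.2632; [1+(r/z)²]^(−5/2) = 0.092134.
Δσ_z = 3×1920/(2π×5.7²) × 0.092134 = 28.216 × 0.092134 = 2.6 kPa

Δσ_z ≈ 2.6 kPa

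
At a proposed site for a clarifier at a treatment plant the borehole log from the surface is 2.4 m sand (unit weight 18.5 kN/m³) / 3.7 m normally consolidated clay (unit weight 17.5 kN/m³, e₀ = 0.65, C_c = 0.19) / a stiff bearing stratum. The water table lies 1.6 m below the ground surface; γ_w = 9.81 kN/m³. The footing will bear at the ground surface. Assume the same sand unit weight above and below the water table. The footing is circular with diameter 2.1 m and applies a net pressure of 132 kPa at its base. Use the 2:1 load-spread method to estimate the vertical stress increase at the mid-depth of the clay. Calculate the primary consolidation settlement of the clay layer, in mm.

S_c ≈ 46.3 mm

Mid-depth of clay below the ground surface: z = 2.4 + 3.7/2 = 4.25 m.
Total vertical stress at mid-clay: σ_v = 18.5×2.4 + 17.5×1.85 = 76.775 kPa.
Pore pressure: u = 9.81×(4.25 − 1.6) = 25.997 kPa.
Initial effective stress: σ'_0 = σ_v − u = 76.775 − 25.997 = 50.778 kPa.
Stress increase at mid-clay by the 2:1 spreading method:
Δσ ≈ qD²/(D+z)² = 132×2.1²/(2.1+4.25)² = 14.437 kPa
Final effective stress: σ'_f = σ'_0 + Δσ = 50.778 + 14.437 = 65.215 kPa.
Normally consolidated clay, so the full stress increment lies on the virgin compression line:
S_c = C_c·H/(1+e₀)·log₁₀(σ'_f/σ'_0) = 0.19×3.7/(1+0.65)×log₁₀(65.215/50.778)
    = 0.42606 × 0.10867 = 0.0463 m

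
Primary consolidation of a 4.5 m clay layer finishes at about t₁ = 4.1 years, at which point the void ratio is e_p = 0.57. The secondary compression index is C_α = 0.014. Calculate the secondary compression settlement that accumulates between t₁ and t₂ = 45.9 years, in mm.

S_s ≈ 42.1 mm

Secondary compression: S_s = C_α·H/(1+e_p)·log₁₀(t₂/t₁)
S_s = 0.014×4.5/(1+0.57)×log₁₀(45.9/4.1)
    = 0.04013 × 1.049 = 0.04209 m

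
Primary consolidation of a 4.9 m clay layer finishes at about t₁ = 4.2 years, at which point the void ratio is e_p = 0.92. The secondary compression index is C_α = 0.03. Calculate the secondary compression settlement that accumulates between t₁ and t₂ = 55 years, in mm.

S_s ≈ 85.5 mm

Secondary compression: S_s = C_α·H/(1+e_p)·log₁₀(t₂/t₁)
S_s = 0.03×4.9/(1+0.92)×log₁₀(55/4.2)
    = 0.07656 × 1.117 = 0.08553 m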